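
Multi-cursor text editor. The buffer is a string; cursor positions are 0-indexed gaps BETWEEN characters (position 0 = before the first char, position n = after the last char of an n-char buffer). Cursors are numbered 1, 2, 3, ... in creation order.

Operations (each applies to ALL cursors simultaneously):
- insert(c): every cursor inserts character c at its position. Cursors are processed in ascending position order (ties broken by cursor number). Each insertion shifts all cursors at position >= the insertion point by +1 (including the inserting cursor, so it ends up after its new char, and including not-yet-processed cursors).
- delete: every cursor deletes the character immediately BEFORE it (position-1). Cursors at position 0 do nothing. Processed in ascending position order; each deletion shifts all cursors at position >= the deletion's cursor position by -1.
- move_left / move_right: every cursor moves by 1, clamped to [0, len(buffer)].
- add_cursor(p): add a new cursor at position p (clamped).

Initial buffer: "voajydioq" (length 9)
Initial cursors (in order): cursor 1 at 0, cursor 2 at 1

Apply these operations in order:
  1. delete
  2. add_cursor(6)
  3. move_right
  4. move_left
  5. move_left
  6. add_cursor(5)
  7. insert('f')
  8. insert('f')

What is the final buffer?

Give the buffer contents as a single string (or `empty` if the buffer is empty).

Answer: ffffoajydffffioq

Derivation:
After op 1 (delete): buffer="oajydioq" (len 8), cursors c1@0 c2@0, authorship ........
After op 2 (add_cursor(6)): buffer="oajydioq" (len 8), cursors c1@0 c2@0 c3@6, authorship ........
After op 3 (move_right): buffer="oajydioq" (len 8), cursors c1@1 c2@1 c3@7, authorship ........
After op 4 (move_left): buffer="oajydioq" (len 8), cursors c1@0 c2@0 c3@6, authorship ........
After op 5 (move_left): buffer="oajydioq" (len 8), cursors c1@0 c2@0 c3@5, authorship ........
After op 6 (add_cursor(5)): buffer="oajydioq" (len 8), cursors c1@0 c2@0 c3@5 c4@5, authorship ........
After op 7 (insert('f')): buffer="ffoajydffioq" (len 12), cursors c1@2 c2@2 c3@9 c4@9, authorship 12.....34...
After op 8 (insert('f')): buffer="ffffoajydffffioq" (len 16), cursors c1@4 c2@4 c3@13 c4@13, authorship 1212.....3434...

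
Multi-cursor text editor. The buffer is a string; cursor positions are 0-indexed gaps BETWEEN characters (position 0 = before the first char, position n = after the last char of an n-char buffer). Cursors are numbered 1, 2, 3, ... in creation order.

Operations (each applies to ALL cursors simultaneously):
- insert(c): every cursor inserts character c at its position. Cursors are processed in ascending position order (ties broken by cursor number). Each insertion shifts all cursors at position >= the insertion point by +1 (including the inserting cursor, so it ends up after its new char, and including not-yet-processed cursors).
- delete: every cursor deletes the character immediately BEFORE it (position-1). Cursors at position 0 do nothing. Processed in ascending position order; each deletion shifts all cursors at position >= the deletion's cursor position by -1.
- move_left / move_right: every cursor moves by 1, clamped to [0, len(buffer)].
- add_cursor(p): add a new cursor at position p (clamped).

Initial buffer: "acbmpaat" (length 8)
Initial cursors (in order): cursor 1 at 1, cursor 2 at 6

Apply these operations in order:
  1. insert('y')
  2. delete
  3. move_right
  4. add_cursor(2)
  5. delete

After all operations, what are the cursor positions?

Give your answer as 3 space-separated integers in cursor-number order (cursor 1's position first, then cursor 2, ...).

After op 1 (insert('y')): buffer="aycbmpayat" (len 10), cursors c1@2 c2@8, authorship .1.....2..
After op 2 (delete): buffer="acbmpaat" (len 8), cursors c1@1 c2@6, authorship ........
After op 3 (move_right): buffer="acbmpaat" (len 8), cursors c1@2 c2@7, authorship ........
After op 4 (add_cursor(2)): buffer="acbmpaat" (len 8), cursors c1@2 c3@2 c2@7, authorship ........
After op 5 (delete): buffer="bmpat" (len 5), cursors c1@0 c3@0 c2@4, authorship .....

Answer: 0 4 0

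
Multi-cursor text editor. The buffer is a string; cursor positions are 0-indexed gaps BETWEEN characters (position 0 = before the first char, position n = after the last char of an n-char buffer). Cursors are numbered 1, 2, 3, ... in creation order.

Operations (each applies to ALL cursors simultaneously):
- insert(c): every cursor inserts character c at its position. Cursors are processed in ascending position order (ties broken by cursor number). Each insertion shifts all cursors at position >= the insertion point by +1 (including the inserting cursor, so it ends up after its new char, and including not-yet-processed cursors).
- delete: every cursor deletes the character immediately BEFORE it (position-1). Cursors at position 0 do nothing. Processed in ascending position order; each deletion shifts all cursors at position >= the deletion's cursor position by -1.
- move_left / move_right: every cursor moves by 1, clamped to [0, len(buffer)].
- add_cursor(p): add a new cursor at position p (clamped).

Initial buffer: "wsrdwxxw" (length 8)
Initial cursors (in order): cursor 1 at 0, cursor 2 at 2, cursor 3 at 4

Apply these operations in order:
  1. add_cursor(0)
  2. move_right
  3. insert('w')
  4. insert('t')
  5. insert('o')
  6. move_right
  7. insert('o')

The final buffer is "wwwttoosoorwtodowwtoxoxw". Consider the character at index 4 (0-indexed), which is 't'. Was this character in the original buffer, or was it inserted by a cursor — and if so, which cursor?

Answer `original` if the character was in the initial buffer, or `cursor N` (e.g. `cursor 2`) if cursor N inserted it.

Answer: cursor 4

Derivation:
After op 1 (add_cursor(0)): buffer="wsrdwxxw" (len 8), cursors c1@0 c4@0 c2@2 c3@4, authorship ........
After op 2 (move_right): buffer="wsrdwxxw" (len 8), cursors c1@1 c4@1 c2@3 c3@5, authorship ........
After op 3 (insert('w')): buffer="wwwsrwdwwxxw" (len 12), cursors c1@3 c4@3 c2@6 c3@9, authorship .14..2..3...
After op 4 (insert('t')): buffer="wwwttsrwtdwwtxxw" (len 16), cursors c1@5 c4@5 c2@9 c3@13, authorship .1414..22..33...
After op 5 (insert('o')): buffer="wwwttoosrwtodwwtoxxw" (len 20), cursors c1@7 c4@7 c2@12 c3@17, authorship .141414..222..333...
After op 6 (move_right): buffer="wwwttoosrwtodwwtoxxw" (len 20), cursors c1@8 c4@8 c2@13 c3@18, authorship .141414..222..333...
After op 7 (insert('o')): buffer="wwwttoosoorwtodowwtoxoxw" (len 24), cursors c1@10 c4@10 c2@16 c3@22, authorship .141414.14.222.2.333.3..
Authorship (.=original, N=cursor N): . 1 4 1 4 1 4 . 1 4 . 2 2 2 . 2 . 3 3 3 . 3 . .
Index 4: author = 4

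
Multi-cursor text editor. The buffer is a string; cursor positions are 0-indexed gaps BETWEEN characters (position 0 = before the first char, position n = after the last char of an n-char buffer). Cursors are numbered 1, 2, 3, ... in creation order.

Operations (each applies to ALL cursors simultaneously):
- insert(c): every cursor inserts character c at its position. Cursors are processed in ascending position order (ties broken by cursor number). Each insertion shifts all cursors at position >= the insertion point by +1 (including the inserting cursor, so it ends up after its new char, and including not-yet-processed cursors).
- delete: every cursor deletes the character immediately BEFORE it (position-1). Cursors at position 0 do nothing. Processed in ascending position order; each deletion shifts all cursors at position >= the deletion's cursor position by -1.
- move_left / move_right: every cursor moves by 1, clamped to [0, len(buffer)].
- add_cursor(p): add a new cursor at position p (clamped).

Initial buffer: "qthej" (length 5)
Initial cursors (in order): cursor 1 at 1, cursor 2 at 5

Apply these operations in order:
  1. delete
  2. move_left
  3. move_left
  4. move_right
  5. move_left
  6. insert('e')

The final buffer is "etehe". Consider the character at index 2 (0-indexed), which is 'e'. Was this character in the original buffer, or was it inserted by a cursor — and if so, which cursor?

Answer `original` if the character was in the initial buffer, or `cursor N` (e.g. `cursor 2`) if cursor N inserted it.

Answer: cursor 2

Derivation:
After op 1 (delete): buffer="the" (len 3), cursors c1@0 c2@3, authorship ...
After op 2 (move_left): buffer="the" (len 3), cursors c1@0 c2@2, authorship ...
After op 3 (move_left): buffer="the" (len 3), cursors c1@0 c2@1, authorship ...
After op 4 (move_right): buffer="the" (len 3), cursors c1@1 c2@2, authorship ...
After op 5 (move_left): buffer="the" (len 3), cursors c1@0 c2@1, authorship ...
After op 6 (insert('e')): buffer="etehe" (len 5), cursors c1@1 c2@3, authorship 1.2..
Authorship (.=original, N=cursor N): 1 . 2 . .
Index 2: author = 2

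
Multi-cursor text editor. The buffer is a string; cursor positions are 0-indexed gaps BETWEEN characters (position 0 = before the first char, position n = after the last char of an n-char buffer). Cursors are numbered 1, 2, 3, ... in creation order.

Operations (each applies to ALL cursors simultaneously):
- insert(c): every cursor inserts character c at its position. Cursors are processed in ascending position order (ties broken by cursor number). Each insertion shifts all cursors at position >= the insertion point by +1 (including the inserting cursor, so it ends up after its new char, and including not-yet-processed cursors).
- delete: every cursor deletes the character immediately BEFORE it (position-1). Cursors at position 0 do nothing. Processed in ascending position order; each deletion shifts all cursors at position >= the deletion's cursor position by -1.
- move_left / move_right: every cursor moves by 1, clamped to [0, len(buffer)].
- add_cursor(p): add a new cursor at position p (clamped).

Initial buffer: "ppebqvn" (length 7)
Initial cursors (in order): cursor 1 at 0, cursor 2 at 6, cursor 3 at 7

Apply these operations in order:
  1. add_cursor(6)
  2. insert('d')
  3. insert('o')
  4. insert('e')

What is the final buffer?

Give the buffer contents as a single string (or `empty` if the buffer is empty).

After op 1 (add_cursor(6)): buffer="ppebqvn" (len 7), cursors c1@0 c2@6 c4@6 c3@7, authorship .......
After op 2 (insert('d')): buffer="dppebqvddnd" (len 11), cursors c1@1 c2@9 c4@9 c3@11, authorship 1......24.3
After op 3 (insert('o')): buffer="doppebqvddoondo" (len 15), cursors c1@2 c2@12 c4@12 c3@15, authorship 11......2424.33
After op 4 (insert('e')): buffer="doeppebqvddooeendoe" (len 19), cursors c1@3 c2@15 c4@15 c3@19, authorship 111......242424.333

Answer: doeppebqvddooeendoe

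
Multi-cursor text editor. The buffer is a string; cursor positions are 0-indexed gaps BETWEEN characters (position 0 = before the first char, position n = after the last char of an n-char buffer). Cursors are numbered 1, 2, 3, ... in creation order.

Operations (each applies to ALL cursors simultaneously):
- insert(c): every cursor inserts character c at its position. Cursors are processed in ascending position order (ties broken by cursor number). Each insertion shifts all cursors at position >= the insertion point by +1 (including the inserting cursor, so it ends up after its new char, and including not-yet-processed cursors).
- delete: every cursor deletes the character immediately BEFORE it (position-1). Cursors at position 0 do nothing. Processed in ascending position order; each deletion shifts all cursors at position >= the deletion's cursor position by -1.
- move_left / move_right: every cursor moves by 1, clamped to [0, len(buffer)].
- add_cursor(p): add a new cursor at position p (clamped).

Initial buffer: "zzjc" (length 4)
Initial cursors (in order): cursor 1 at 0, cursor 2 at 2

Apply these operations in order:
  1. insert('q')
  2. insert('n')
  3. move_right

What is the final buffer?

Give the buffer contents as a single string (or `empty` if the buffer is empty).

After op 1 (insert('q')): buffer="qzzqjc" (len 6), cursors c1@1 c2@4, authorship 1..2..
After op 2 (insert('n')): buffer="qnzzqnjc" (len 8), cursors c1@2 c2@6, authorship 11..22..
After op 3 (move_right): buffer="qnzzqnjc" (len 8), cursors c1@3 c2@7, authorship 11..22..

Answer: qnzzqnjc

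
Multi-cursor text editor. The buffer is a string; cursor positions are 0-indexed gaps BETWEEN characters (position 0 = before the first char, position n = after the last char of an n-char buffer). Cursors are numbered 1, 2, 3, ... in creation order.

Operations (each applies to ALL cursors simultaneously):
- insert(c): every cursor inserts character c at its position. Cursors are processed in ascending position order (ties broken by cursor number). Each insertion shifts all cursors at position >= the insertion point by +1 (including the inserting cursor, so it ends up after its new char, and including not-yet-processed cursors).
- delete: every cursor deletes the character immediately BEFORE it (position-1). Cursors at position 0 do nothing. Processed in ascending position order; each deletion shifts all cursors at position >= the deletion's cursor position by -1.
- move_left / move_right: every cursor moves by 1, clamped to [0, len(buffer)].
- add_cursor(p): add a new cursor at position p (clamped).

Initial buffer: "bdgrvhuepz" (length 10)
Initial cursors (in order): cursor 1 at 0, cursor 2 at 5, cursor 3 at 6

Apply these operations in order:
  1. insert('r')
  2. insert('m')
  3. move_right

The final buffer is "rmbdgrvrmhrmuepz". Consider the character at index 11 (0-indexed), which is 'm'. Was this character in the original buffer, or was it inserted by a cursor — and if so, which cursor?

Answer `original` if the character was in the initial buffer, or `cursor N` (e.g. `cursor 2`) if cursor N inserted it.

Answer: cursor 3

Derivation:
After op 1 (insert('r')): buffer="rbdgrvrhruepz" (len 13), cursors c1@1 c2@7 c3@9, authorship 1.....2.3....
After op 2 (insert('m')): buffer="rmbdgrvrmhrmuepz" (len 16), cursors c1@2 c2@9 c3@12, authorship 11.....22.33....
After op 3 (move_right): buffer="rmbdgrvrmhrmuepz" (len 16), cursors c1@3 c2@10 c3@13, authorship 11.....22.33....
Authorship (.=original, N=cursor N): 1 1 . . . . . 2 2 . 3 3 . . . .
Index 11: author = 3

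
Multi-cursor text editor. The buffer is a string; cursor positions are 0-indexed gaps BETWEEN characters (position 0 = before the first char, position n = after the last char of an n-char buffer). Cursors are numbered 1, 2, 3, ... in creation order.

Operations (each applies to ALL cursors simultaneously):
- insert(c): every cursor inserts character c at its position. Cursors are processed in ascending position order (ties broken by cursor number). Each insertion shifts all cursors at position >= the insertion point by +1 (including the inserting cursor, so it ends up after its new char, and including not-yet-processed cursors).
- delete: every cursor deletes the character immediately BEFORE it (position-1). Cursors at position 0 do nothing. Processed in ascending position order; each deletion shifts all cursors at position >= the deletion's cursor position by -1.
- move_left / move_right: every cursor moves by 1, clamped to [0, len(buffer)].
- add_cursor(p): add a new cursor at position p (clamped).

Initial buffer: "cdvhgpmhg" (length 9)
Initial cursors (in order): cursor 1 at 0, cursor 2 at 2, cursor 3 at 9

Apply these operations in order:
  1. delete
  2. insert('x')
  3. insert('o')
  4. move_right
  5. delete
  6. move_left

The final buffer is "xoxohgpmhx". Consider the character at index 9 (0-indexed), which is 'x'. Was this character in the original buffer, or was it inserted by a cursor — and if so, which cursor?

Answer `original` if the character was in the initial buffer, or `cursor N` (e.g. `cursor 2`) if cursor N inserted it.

Answer: cursor 3

Derivation:
After op 1 (delete): buffer="cvhgpmh" (len 7), cursors c1@0 c2@1 c3@7, authorship .......
After op 2 (insert('x')): buffer="xcxvhgpmhx" (len 10), cursors c1@1 c2@3 c3@10, authorship 1.2......3
After op 3 (insert('o')): buffer="xocxovhgpmhxo" (len 13), cursors c1@2 c2@5 c3@13, authorship 11.22......33
After op 4 (move_right): buffer="xocxovhgpmhxo" (len 13), cursors c1@3 c2@6 c3@13, authorship 11.22......33
After op 5 (delete): buffer="xoxohgpmhx" (len 10), cursors c1@2 c2@4 c3@10, authorship 1122.....3
After op 6 (move_left): buffer="xoxohgpmhx" (len 10), cursors c1@1 c2@3 c3@9, authorship 1122.....3
Authorship (.=original, N=cursor N): 1 1 2 2 . . . . . 3
Index 9: author = 3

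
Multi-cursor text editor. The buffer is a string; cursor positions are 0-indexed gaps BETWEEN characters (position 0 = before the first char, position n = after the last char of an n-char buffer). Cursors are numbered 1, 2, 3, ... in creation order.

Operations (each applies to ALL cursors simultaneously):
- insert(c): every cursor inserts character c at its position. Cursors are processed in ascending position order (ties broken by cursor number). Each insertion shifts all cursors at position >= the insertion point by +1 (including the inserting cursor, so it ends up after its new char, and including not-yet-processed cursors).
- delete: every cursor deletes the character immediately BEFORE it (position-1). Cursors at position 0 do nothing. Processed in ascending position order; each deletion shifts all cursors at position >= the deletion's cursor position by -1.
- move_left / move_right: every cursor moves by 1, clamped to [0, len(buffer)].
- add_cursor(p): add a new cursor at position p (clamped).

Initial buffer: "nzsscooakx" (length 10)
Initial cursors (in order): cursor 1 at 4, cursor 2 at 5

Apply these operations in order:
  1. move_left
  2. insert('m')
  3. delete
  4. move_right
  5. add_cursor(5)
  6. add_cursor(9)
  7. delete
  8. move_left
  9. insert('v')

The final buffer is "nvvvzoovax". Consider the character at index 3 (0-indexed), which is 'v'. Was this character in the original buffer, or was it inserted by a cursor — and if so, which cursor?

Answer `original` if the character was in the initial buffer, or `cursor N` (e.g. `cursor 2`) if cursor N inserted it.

Answer: cursor 3

Derivation:
After op 1 (move_left): buffer="nzsscooakx" (len 10), cursors c1@3 c2@4, authorship ..........
After op 2 (insert('m')): buffer="nzsmsmcooakx" (len 12), cursors c1@4 c2@6, authorship ...1.2......
After op 3 (delete): buffer="nzsscooakx" (len 10), cursors c1@3 c2@4, authorship ..........
After op 4 (move_right): buffer="nzsscooakx" (len 10), cursors c1@4 c2@5, authorship ..........
After op 5 (add_cursor(5)): buffer="nzsscooakx" (len 10), cursors c1@4 c2@5 c3@5, authorship ..........
After op 6 (add_cursor(9)): buffer="nzsscooakx" (len 10), cursors c1@4 c2@5 c3@5 c4@9, authorship ..........
After op 7 (delete): buffer="nzooax" (len 6), cursors c1@2 c2@2 c3@2 c4@5, authorship ......
After op 8 (move_left): buffer="nzooax" (len 6), cursors c1@1 c2@1 c3@1 c4@4, authorship ......
After op 9 (insert('v')): buffer="nvvvzoovax" (len 10), cursors c1@4 c2@4 c3@4 c4@8, authorship .123...4..
Authorship (.=original, N=cursor N): . 1 2 3 . . . 4 . .
Index 3: author = 3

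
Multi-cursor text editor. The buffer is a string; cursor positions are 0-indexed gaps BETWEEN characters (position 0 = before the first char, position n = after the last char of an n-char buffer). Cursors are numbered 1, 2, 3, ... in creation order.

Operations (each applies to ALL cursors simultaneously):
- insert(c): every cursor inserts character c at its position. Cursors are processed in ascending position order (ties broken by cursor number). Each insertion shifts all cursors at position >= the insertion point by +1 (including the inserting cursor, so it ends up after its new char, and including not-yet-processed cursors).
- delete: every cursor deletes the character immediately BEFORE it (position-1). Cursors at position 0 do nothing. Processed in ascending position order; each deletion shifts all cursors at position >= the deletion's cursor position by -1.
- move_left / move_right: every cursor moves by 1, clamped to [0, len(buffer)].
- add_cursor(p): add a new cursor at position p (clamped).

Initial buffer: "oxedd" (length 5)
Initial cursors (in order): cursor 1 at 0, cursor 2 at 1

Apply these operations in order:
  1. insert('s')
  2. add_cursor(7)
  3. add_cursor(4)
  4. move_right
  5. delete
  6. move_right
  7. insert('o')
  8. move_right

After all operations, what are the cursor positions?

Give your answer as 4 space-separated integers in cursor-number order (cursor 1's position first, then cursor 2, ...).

After op 1 (insert('s')): buffer="sosxedd" (len 7), cursors c1@1 c2@3, authorship 1.2....
After op 2 (add_cursor(7)): buffer="sosxedd" (len 7), cursors c1@1 c2@3 c3@7, authorship 1.2....
After op 3 (add_cursor(4)): buffer="sosxedd" (len 7), cursors c1@1 c2@3 c4@4 c3@7, authorship 1.2....
After op 4 (move_right): buffer="sosxedd" (len 7), cursors c1@2 c2@4 c4@5 c3@7, authorship 1.2....
After op 5 (delete): buffer="ssd" (len 3), cursors c1@1 c2@2 c4@2 c3@3, authorship 12.
After op 6 (move_right): buffer="ssd" (len 3), cursors c1@2 c2@3 c3@3 c4@3, authorship 12.
After op 7 (insert('o')): buffer="ssodooo" (len 7), cursors c1@3 c2@7 c3@7 c4@7, authorship 121.234
After op 8 (move_right): buffer="ssodooo" (len 7), cursors c1@4 c2@7 c3@7 c4@7, authorship 121.234

Answer: 4 7 7 7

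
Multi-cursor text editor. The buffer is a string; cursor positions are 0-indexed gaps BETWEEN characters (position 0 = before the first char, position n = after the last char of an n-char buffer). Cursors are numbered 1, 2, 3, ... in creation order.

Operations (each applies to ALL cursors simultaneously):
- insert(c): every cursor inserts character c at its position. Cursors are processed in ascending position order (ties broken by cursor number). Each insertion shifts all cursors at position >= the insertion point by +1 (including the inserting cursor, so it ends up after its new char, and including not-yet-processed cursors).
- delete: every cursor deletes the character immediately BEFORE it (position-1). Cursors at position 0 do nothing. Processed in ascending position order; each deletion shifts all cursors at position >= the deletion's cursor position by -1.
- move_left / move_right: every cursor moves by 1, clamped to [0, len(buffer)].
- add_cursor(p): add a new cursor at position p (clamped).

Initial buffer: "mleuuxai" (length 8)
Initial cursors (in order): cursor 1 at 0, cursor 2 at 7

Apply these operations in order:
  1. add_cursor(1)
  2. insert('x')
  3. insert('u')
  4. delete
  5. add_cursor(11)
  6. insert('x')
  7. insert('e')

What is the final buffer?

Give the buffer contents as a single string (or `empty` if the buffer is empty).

Answer: xxemxxeleuuxaxxeixe

Derivation:
After op 1 (add_cursor(1)): buffer="mleuuxai" (len 8), cursors c1@0 c3@1 c2@7, authorship ........
After op 2 (insert('x')): buffer="xmxleuuxaxi" (len 11), cursors c1@1 c3@3 c2@10, authorship 1.3......2.
After op 3 (insert('u')): buffer="xumxuleuuxaxui" (len 14), cursors c1@2 c3@5 c2@13, authorship 11.33......22.
After op 4 (delete): buffer="xmxleuuxaxi" (len 11), cursors c1@1 c3@3 c2@10, authorship 1.3......2.
After op 5 (add_cursor(11)): buffer="xmxleuuxaxi" (len 11), cursors c1@1 c3@3 c2@10 c4@11, authorship 1.3......2.
After op 6 (insert('x')): buffer="xxmxxleuuxaxxix" (len 15), cursors c1@2 c3@5 c2@13 c4@15, authorship 11.33......22.4
After op 7 (insert('e')): buffer="xxemxxeleuuxaxxeixe" (len 19), cursors c1@3 c3@7 c2@16 c4@19, authorship 111.333......222.44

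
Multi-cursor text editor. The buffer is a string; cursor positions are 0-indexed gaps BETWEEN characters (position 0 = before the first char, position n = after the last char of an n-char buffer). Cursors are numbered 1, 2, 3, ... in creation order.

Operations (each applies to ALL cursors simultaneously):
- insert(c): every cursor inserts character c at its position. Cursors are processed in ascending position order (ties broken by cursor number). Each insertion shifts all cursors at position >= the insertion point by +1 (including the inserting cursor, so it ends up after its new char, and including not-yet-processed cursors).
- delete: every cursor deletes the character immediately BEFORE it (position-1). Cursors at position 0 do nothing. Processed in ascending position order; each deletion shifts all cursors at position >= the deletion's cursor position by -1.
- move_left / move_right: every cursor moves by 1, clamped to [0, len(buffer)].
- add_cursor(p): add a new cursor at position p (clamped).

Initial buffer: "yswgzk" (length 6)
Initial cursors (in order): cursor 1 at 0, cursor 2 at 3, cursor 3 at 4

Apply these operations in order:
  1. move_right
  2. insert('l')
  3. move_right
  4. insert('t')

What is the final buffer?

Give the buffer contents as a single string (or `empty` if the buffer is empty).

After op 1 (move_right): buffer="yswgzk" (len 6), cursors c1@1 c2@4 c3@5, authorship ......
After op 2 (insert('l')): buffer="ylswglzlk" (len 9), cursors c1@2 c2@6 c3@8, authorship .1...2.3.
After op 3 (move_right): buffer="ylswglzlk" (len 9), cursors c1@3 c2@7 c3@9, authorship .1...2.3.
After op 4 (insert('t')): buffer="ylstwglztlkt" (len 12), cursors c1@4 c2@9 c3@12, authorship .1.1..2.23.3

Answer: ylstwglztlkt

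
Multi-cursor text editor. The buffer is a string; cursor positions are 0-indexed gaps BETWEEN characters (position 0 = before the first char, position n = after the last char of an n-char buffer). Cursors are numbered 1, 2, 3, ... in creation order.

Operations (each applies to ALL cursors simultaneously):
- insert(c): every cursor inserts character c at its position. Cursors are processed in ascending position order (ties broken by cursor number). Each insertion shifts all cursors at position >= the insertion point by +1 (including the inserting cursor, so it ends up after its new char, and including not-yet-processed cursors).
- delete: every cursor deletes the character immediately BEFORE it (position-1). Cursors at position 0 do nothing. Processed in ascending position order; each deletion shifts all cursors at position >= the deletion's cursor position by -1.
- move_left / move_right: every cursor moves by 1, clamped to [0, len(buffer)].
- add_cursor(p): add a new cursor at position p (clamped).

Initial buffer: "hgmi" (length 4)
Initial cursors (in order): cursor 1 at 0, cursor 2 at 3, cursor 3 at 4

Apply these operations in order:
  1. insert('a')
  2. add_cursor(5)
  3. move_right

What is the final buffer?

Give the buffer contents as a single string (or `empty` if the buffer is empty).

After op 1 (insert('a')): buffer="ahgmaia" (len 7), cursors c1@1 c2@5 c3@7, authorship 1...2.3
After op 2 (add_cursor(5)): buffer="ahgmaia" (len 7), cursors c1@1 c2@5 c4@5 c3@7, authorship 1...2.3
After op 3 (move_right): buffer="ahgmaia" (len 7), cursors c1@2 c2@6 c4@6 c3@7, authorship 1...2.3

Answer: ahgmaia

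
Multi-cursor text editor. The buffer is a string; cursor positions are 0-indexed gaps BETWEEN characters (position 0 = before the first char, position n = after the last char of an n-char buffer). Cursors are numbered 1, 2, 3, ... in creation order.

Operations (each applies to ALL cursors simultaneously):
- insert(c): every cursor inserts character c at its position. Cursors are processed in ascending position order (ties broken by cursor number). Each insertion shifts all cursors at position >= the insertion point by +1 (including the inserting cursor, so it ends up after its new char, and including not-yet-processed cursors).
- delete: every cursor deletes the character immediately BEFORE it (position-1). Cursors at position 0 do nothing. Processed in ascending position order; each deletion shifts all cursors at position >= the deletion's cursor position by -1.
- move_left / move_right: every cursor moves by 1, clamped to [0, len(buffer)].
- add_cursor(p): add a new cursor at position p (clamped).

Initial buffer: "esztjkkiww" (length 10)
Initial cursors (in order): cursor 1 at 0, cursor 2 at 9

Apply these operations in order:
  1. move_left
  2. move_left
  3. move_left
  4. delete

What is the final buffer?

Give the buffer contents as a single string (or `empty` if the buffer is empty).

Answer: esztjkiww

Derivation:
After op 1 (move_left): buffer="esztjkkiww" (len 10), cursors c1@0 c2@8, authorship ..........
After op 2 (move_left): buffer="esztjkkiww" (len 10), cursors c1@0 c2@7, authorship ..........
After op 3 (move_left): buffer="esztjkkiww" (len 10), cursors c1@0 c2@6, authorship ..........
After op 4 (delete): buffer="esztjkiww" (len 9), cursors c1@0 c2@5, authorship .........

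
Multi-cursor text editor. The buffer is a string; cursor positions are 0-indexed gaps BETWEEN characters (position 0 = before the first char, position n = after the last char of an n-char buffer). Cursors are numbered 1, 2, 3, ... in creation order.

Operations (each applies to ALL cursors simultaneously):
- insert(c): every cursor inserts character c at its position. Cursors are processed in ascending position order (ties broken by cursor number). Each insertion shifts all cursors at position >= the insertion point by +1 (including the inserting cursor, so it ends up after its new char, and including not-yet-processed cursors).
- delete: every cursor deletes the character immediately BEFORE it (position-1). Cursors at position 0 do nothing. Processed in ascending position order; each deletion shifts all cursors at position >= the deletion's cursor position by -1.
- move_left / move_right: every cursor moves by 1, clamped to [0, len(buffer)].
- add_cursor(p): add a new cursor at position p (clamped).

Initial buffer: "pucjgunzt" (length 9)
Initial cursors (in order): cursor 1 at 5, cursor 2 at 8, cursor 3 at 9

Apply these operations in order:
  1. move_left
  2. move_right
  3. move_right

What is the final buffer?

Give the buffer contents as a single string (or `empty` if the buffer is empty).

After op 1 (move_left): buffer="pucjgunzt" (len 9), cursors c1@4 c2@7 c3@8, authorship .........
After op 2 (move_right): buffer="pucjgunzt" (len 9), cursors c1@5 c2@8 c3@9, authorship .........
After op 3 (move_right): buffer="pucjgunzt" (len 9), cursors c1@6 c2@9 c3@9, authorship .........

Answer: pucjgunzt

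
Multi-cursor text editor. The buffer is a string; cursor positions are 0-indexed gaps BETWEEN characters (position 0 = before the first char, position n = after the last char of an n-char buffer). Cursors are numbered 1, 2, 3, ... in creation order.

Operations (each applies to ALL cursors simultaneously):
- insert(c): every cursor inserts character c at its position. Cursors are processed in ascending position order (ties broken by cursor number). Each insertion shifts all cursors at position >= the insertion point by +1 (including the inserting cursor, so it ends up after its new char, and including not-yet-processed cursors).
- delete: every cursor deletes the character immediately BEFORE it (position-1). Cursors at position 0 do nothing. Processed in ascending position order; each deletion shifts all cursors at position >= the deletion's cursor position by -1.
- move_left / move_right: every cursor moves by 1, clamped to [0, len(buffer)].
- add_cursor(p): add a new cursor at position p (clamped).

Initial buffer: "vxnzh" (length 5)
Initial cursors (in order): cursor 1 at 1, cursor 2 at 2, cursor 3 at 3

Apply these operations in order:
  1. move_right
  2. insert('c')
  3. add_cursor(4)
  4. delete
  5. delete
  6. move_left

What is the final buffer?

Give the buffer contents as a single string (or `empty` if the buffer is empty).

After op 1 (move_right): buffer="vxnzh" (len 5), cursors c1@2 c2@3 c3@4, authorship .....
After op 2 (insert('c')): buffer="vxcnczch" (len 8), cursors c1@3 c2@5 c3@7, authorship ..1.2.3.
After op 3 (add_cursor(4)): buffer="vxcnczch" (len 8), cursors c1@3 c4@4 c2@5 c3@7, authorship ..1.2.3.
After op 4 (delete): buffer="vxzh" (len 4), cursors c1@2 c2@2 c4@2 c3@3, authorship ....
After op 5 (delete): buffer="h" (len 1), cursors c1@0 c2@0 c3@0 c4@0, authorship .
After op 6 (move_left): buffer="h" (len 1), cursors c1@0 c2@0 c3@0 c4@0, authorship .

Answer: h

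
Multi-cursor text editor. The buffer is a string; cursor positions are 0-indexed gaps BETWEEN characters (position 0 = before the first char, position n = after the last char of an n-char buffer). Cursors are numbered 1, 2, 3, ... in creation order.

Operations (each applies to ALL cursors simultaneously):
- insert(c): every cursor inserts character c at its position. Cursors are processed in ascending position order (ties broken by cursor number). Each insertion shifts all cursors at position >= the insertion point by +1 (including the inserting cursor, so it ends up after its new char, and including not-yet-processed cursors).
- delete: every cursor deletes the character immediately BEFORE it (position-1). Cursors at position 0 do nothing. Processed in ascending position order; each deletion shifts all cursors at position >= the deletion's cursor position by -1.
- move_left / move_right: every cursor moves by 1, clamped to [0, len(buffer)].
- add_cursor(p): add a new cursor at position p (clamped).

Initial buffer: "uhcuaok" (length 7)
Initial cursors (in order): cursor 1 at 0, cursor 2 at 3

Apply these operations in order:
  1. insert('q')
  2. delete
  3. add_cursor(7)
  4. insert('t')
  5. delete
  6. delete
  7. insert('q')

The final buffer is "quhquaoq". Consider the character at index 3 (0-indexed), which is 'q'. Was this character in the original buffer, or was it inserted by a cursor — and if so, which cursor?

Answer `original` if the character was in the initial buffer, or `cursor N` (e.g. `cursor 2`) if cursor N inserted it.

After op 1 (insert('q')): buffer="quhcquaok" (len 9), cursors c1@1 c2@5, authorship 1...2....
After op 2 (delete): buffer="uhcuaok" (len 7), cursors c1@0 c2@3, authorship .......
After op 3 (add_cursor(7)): buffer="uhcuaok" (len 7), cursors c1@0 c2@3 c3@7, authorship .......
After op 4 (insert('t')): buffer="tuhctuaokt" (len 10), cursors c1@1 c2@5 c3@10, authorship 1...2....3
After op 5 (delete): buffer="uhcuaok" (len 7), cursors c1@0 c2@3 c3@7, authorship .......
After op 6 (delete): buffer="uhuao" (len 5), cursors c1@0 c2@2 c3@5, authorship .....
After op 7 (insert('q')): buffer="quhquaoq" (len 8), cursors c1@1 c2@4 c3@8, authorship 1..2...3
Authorship (.=original, N=cursor N): 1 . . 2 . . . 3
Index 3: author = 2

Answer: cursor 2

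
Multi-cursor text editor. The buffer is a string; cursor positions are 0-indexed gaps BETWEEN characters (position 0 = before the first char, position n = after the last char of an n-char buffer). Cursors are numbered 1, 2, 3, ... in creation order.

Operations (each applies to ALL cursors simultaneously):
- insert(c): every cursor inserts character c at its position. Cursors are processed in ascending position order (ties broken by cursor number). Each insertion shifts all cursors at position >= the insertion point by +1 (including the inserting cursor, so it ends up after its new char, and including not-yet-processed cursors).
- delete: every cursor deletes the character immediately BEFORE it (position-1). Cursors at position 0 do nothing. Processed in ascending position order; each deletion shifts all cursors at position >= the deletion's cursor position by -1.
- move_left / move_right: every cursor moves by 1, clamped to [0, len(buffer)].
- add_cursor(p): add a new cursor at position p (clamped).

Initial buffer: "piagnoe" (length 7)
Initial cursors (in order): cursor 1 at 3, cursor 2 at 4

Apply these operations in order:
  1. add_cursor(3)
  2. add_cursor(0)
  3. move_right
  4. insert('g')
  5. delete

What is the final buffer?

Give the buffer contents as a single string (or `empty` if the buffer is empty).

Answer: piagnoe

Derivation:
After op 1 (add_cursor(3)): buffer="piagnoe" (len 7), cursors c1@3 c3@3 c2@4, authorship .......
After op 2 (add_cursor(0)): buffer="piagnoe" (len 7), cursors c4@0 c1@3 c3@3 c2@4, authorship .......
After op 3 (move_right): buffer="piagnoe" (len 7), cursors c4@1 c1@4 c3@4 c2@5, authorship .......
After op 4 (insert('g')): buffer="pgiagggngoe" (len 11), cursors c4@2 c1@7 c3@7 c2@9, authorship .4...13.2..
After op 5 (delete): buffer="piagnoe" (len 7), cursors c4@1 c1@4 c3@4 c2@5, authorship .......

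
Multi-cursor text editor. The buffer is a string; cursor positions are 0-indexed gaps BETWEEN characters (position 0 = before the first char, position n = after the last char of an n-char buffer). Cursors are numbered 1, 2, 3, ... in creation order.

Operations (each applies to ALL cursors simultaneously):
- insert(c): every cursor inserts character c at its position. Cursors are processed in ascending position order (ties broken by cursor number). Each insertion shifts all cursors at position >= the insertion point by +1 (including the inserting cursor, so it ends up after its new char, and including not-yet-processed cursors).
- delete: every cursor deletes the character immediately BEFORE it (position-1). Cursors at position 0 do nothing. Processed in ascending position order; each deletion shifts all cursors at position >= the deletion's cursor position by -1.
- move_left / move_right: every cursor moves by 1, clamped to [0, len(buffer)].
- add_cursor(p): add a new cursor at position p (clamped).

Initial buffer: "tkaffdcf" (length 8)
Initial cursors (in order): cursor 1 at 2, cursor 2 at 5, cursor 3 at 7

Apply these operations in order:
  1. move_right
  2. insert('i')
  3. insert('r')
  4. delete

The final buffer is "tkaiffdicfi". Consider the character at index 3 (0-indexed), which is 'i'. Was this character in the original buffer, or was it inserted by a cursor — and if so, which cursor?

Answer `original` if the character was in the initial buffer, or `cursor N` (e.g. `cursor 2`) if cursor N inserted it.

After op 1 (move_right): buffer="tkaffdcf" (len 8), cursors c1@3 c2@6 c3@8, authorship ........
After op 2 (insert('i')): buffer="tkaiffdicfi" (len 11), cursors c1@4 c2@8 c3@11, authorship ...1...2..3
After op 3 (insert('r')): buffer="tkairffdircfir" (len 14), cursors c1@5 c2@10 c3@14, authorship ...11...22..33
After op 4 (delete): buffer="tkaiffdicfi" (len 11), cursors c1@4 c2@8 c3@11, authorship ...1...2..3
Authorship (.=original, N=cursor N): . . . 1 . . . 2 . . 3
Index 3: author = 1

Answer: cursor 1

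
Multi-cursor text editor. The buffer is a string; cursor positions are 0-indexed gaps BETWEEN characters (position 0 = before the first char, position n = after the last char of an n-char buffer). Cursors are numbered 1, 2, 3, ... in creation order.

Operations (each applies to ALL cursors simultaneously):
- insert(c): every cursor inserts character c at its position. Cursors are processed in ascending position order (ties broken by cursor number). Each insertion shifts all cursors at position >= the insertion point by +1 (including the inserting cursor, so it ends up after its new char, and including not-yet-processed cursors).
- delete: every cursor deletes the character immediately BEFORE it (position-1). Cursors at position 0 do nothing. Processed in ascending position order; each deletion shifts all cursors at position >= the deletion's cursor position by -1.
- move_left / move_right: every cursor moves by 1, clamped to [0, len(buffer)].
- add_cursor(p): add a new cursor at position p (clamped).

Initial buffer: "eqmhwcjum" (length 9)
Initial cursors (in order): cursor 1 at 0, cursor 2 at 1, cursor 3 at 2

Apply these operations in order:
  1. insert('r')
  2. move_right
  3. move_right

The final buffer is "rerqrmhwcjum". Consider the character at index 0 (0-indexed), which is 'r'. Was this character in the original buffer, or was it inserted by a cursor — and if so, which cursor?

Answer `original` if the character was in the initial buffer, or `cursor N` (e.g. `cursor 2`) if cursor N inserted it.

After op 1 (insert('r')): buffer="rerqrmhwcjum" (len 12), cursors c1@1 c2@3 c3@5, authorship 1.2.3.......
After op 2 (move_right): buffer="rerqrmhwcjum" (len 12), cursors c1@2 c2@4 c3@6, authorship 1.2.3.......
After op 3 (move_right): buffer="rerqrmhwcjum" (len 12), cursors c1@3 c2@5 c3@7, authorship 1.2.3.......
Authorship (.=original, N=cursor N): 1 . 2 . 3 . . . . . . .
Index 0: author = 1

Answer: cursor 1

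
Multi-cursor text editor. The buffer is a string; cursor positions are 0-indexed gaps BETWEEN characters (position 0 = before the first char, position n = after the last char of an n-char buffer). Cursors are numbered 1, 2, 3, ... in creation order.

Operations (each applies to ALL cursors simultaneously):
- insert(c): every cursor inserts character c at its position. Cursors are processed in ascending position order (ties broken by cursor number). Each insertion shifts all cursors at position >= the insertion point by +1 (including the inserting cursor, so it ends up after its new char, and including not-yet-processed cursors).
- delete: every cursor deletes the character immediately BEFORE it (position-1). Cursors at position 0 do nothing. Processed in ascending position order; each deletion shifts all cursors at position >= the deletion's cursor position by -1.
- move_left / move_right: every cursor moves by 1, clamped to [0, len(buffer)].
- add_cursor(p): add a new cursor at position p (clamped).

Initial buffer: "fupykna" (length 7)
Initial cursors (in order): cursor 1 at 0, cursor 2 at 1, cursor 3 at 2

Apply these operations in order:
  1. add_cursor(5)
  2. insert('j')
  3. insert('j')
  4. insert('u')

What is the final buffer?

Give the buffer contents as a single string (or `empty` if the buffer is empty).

Answer: jjufjjuujjupykjjuna

Derivation:
After op 1 (add_cursor(5)): buffer="fupykna" (len 7), cursors c1@0 c2@1 c3@2 c4@5, authorship .......
After op 2 (insert('j')): buffer="jfjujpykjna" (len 11), cursors c1@1 c2@3 c3@5 c4@9, authorship 1.2.3...4..
After op 3 (insert('j')): buffer="jjfjjujjpykjjna" (len 15), cursors c1@2 c2@5 c3@8 c4@13, authorship 11.22.33...44..
After op 4 (insert('u')): buffer="jjufjjuujjupykjjuna" (len 19), cursors c1@3 c2@7 c3@11 c4@17, authorship 111.222.333...444..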